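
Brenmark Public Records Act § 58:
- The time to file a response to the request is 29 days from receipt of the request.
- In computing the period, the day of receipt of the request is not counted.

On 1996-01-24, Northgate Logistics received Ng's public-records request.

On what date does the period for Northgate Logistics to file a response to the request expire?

29 days after 1996-01-24 is February 22, 1996.

February 22, 1996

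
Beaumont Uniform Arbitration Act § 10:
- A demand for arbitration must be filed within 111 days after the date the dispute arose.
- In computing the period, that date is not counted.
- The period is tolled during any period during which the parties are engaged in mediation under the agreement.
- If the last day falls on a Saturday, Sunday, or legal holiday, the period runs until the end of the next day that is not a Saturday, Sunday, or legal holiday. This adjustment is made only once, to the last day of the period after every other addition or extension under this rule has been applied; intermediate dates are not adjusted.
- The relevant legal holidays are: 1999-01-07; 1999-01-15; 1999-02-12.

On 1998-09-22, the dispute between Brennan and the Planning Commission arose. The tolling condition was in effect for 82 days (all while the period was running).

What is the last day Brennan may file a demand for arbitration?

111 days after 1998-09-22 is January 11, 1999.
Tolling adds 82 days: January 11, 1999 + 82 days = April 3, 1999.
April 3, 1999 is Saturday; April 4, 1999 is Sunday. The next qualifying day is April 5, 1999.

April 5, 1999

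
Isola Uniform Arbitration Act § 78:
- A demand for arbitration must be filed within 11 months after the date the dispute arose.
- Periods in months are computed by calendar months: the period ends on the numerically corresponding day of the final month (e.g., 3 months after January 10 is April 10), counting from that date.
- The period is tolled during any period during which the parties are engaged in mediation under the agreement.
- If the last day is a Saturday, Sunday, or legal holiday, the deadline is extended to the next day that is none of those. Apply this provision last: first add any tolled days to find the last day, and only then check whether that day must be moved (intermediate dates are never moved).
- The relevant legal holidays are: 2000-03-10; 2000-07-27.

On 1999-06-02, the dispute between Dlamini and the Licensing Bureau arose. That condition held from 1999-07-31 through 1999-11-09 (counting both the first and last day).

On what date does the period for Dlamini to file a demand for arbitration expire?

August 14, 2000

11 months after 1999-06-02 is May 2, 2000.
From July 31, 1999 through November 9, 1999 inclusive is 102 days; tolling adds 102 days: May 2, 2000 + 102 days = August 12, 2000.
August 12, 2000 is Saturday; August 13, 2000 is Sunday. The next qualifying day is August 14, 2000.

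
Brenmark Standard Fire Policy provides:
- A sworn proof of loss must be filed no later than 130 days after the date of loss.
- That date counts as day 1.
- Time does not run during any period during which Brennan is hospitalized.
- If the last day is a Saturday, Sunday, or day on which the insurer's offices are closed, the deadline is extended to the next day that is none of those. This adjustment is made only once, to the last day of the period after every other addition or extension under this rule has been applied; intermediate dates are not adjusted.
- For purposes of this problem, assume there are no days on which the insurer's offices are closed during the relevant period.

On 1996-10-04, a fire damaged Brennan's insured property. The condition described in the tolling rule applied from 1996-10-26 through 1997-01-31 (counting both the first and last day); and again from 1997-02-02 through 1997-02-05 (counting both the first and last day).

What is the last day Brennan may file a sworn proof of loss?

May 23, 1997

Counting 1996-10-04 as day 1, day 130 is February 10, 1997.
From October 26, 1996 through January 31, 1997 inclusive is 98 days; tolling adds 98 days: February 10, 1997 + 98 days = May 19, 1997.
From February 2, 1997 through February 5, 1997 inclusive is 4 days; tolling adds 4 days: May 19, 1997 + 4 days = May 23, 1997.
May 23, 1997 is a Friday and not a day on which the insurer's offices are closed, so no extension applies.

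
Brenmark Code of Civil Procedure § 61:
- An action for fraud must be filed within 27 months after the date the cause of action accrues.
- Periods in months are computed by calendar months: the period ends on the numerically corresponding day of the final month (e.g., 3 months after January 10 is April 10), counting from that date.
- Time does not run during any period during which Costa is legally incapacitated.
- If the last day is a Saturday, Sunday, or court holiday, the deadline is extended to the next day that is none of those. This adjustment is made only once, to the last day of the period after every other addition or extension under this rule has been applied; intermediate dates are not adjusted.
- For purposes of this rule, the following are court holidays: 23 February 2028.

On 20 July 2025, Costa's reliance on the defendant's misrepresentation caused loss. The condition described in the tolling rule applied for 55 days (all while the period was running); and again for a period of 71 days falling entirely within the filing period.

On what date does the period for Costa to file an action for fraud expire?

February 24, 2028

27 months after 20 July 2025 is October 20, 2027.
Tolling adds 55 days: October 20, 2027 + 55 days = December 14, 2027.
Tolling adds 71 days: December 14, 2027 + 71 days = February 23, 2028.
February 23, 2028 is a listed holiday. The next qualifying day is February 24, 2028.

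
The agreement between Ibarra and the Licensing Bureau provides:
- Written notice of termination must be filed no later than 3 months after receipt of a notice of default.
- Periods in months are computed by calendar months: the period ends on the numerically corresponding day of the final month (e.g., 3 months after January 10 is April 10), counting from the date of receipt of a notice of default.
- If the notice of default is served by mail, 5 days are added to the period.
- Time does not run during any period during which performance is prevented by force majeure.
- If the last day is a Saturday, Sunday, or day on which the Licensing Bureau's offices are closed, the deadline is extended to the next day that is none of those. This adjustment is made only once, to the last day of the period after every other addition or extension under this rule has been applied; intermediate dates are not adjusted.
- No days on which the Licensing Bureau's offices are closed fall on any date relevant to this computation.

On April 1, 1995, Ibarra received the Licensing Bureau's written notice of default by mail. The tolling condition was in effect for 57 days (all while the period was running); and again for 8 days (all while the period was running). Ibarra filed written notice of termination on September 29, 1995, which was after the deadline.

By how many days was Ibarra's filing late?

18 days

3 months after April 1, 1995 is July 1, 1995.
Service was by mail, adding 5 days: July 1, 1995 + 5 days = July 6, 1995.
Tolling adds 57 days: July 6, 1995 + 57 days = September 1, 1995.
Tolling adds 8 days: September 1, 1995 + 8 days = September 9, 1995.
September 9, 1995 is Saturday; September 10, 1995 is Sunday. The next qualifying day is September 11, 1995.
The deadline is September 11, 1995; from September 11, 1995 to September 29, 1995 is 18 days.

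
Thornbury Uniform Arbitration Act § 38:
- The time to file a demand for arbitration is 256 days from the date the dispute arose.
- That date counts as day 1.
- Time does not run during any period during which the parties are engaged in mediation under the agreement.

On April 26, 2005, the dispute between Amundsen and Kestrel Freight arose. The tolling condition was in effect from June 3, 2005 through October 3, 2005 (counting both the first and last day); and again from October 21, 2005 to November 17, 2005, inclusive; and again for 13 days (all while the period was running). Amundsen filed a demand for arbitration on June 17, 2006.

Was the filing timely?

Counting April 26, 2005 as day 1, day 256 is January 6, 2006.
From June 3, 2005 through October 3, 2005 inclusive is 123 days; tolling adds 123 days: January 6, 2006 + 123 days = May 9, 2006.
From October 21, 2005 through November 17, 2005 inclusive is 28 days; tolling adds 28 days: May 9, 2006 + 28 days = June 6, 2006.
Tolling adds 13 days: June 6, 2006 + 13 days = June 19, 2006.
The deadline is June 19, 2006; the filing on June 17, 2006 is on or before that date.

Yes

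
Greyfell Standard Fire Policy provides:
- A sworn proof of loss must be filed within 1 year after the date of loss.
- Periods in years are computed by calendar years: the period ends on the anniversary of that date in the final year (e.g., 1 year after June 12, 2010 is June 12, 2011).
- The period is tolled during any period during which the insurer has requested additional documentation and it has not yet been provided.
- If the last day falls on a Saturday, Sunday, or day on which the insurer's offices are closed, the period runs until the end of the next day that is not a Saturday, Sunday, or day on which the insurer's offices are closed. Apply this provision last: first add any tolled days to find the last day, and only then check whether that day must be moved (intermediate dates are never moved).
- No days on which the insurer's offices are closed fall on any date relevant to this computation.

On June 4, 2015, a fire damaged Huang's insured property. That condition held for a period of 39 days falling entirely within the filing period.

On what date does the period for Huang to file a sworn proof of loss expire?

1 year after June 4, 2015 is June 4, 2016.
Tolling adds 39 days: June 4, 2016 + 39 days = July 13, 2016.
July 13, 2016 is a Wednesday and not a day on which the insurer's offices are closed, so no extension applies.

July 13, 2016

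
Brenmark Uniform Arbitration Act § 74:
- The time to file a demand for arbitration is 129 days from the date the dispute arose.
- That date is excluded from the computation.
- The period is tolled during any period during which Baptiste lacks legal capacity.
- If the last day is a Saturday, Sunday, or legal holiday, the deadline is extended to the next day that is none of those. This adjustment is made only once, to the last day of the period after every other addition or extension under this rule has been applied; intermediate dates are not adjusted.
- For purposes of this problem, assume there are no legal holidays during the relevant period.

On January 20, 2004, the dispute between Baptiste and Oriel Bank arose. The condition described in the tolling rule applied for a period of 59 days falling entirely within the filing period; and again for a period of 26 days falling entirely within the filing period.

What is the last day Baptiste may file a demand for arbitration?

129 days after January 20, 2004 is May 28, 2004.
Tolling adds 59 days: May 28, 2004 + 59 days = July 26, 2004.
Tolling adds 26 days: July 26, 2004 + 26 days = August 21, 2004.
August 21, 2004 is Saturday; August 22, 2004 is Sunday. The next qualifying day is August 23, 2004.

August 23, 2004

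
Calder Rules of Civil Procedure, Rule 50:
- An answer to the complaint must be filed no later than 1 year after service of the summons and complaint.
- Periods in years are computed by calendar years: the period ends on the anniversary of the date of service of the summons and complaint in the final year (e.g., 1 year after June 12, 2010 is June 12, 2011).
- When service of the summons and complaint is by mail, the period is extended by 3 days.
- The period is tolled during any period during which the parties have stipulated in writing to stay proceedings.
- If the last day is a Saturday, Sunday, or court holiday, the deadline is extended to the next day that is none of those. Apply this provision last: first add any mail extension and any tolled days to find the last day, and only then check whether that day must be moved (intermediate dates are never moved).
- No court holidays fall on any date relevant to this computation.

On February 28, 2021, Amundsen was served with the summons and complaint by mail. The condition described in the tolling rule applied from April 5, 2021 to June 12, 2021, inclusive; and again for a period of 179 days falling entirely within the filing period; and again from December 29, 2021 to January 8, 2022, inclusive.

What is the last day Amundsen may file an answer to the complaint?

1 year after February 28, 2021 is February 28, 2022.
Service was by mail, adding 3 days: February 28, 2022 + 3 days = March 3, 2022.
From April 5, 2021 through June 12, 2021 inclusive is 69 days; tolling adds 69 days: March 3, 2022 + 69 days = May 11, 2022.
Tolling adds 179 days: May 11, 2022 + 179 days = November 6, 2022.
From December 29, 2021 through January 8, 2022 inclusive is 11 days; tolling adds 11 days: November 6, 2022 + 11 days = November 17, 2022.
November 17, 2022 is a Thursday and not a court holiday, so no extension applies.

November 17, 2022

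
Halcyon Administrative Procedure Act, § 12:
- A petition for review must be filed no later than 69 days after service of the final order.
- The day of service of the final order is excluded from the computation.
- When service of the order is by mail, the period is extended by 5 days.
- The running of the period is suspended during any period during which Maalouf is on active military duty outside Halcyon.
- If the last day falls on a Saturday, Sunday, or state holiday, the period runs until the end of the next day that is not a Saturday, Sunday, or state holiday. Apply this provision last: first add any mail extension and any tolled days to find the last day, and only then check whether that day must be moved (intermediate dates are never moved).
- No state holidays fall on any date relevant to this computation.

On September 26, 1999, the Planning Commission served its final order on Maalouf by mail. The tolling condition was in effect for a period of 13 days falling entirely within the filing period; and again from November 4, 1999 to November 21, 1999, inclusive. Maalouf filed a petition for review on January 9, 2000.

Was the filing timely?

Yes

69 days after September 26, 1999 is December 4, 1999.
Service was by mail, adding 5 days: December 4, 1999 + 5 days = December 9, 1999.
Tolling adds 13 days: December 9, 1999 + 13 days = December 22, 1999.
From November 4, 1999 through November 21, 1999 inclusive is 18 days; tolling adds 18 days: December 22, 1999 + 18 days = January 9, 2000.
January 9, 2000 is Sunday. The next qualifying day is January 10, 2000.
The deadline is January 10, 2000; the filing on January 9, 2000 is on or before that date.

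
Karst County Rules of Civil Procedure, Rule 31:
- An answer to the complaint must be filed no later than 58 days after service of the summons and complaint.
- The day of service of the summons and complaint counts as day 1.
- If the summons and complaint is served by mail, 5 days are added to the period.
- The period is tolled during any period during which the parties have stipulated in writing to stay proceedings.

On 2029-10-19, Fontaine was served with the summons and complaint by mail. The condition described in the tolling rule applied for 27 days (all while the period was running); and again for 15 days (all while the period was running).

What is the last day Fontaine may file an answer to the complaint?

January 31, 2030

Counting 2029-10-19 as day 1, day 58 is December 15, 2029.
Service was by mail, adding 5 days: December 15, 2029 + 5 days = December 20, 2029.
Tolling adds 27 days: December 20, 2029 + 27 days = January 16, 2030.
Tolling adds 15 days: January 16, 2030 + 15 days = January 31, 2030.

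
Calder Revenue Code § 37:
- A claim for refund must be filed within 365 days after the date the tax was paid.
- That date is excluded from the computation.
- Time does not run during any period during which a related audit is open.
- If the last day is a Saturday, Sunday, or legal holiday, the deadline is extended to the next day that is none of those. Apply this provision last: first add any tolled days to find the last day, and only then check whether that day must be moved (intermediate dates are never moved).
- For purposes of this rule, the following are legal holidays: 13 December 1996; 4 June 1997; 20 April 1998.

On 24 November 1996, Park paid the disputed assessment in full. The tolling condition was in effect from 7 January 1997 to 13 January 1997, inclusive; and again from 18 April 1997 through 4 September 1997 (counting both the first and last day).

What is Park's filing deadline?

365 days after 24 November 1996 is November 24, 1997.
From January 7, 1997 through January 13, 1997 inclusive is 7 days; tolling adds 7 days: November 24, 1997 + 7 days = December 1, 1997.
From April 18, 1997 through September 4, 1997 inclusive is 140 days; tolling adds 140 days: December 1, 1997 + 140 days = April 20, 1998.
April 20, 1998 is a listed holiday. The next qualifying day is April 21, 1998.

April 21, 1998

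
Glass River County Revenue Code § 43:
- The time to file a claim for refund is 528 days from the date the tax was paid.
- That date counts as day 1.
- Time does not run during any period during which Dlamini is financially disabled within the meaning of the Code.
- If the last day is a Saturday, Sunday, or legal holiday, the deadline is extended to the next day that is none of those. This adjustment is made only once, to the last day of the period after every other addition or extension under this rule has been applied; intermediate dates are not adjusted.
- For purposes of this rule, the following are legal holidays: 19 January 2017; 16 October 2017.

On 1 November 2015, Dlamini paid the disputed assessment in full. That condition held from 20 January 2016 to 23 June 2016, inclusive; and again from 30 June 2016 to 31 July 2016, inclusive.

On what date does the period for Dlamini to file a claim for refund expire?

Counting 1 November 2015 as day 1, day 528 is April 11, 2017.
From January 20, 2016 through June 23, 2016 inclusive is 156 days; tolling adds 156 days: April 11, 2017 + 156 days = September 14, 2017.
From June 30, 2016 through July 31, 2016 inclusive is 32 days; tolling adds 32 days: September 14, 2017 + 32 days = October 16, 2017.
October 16, 2017 is a listed holiday. The next qualifying day is October 17, 2017.

October 17, 2017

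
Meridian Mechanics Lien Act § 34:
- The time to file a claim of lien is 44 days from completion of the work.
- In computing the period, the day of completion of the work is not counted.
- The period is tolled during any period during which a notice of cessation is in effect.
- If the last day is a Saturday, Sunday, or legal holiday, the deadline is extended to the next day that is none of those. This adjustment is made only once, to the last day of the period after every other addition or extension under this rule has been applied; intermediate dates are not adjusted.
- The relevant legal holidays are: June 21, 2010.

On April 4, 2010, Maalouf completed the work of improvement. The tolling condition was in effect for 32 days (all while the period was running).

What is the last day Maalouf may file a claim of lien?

June 22, 2010

44 days after April 4, 2010 is May 18, 2010.
Tolling adds 32 days: May 18, 2010 + 32 days = June 19, 2010.
June 19, 2010 is Saturday; June 20, 2010 is Sunday; June 21, 2010 is a listed holiday. The next qualifying day is June 22, 2010.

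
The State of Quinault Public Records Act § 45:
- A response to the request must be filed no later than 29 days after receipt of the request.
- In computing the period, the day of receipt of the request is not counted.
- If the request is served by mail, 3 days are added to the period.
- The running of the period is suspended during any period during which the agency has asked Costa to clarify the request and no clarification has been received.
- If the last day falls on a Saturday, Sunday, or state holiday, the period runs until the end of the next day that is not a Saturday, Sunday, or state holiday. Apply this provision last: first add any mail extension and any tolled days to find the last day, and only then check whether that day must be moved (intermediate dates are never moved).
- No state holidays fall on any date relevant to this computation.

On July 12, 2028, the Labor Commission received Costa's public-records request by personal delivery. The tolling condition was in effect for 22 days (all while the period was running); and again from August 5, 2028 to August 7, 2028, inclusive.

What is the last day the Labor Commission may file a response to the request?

September 4, 2028

29 days after July 12, 2028 is August 10, 2028.
Service was not by mail, so no mail extension applies.
Tolling adds 22 days: August 10, 2028 + 22 days = September 1, 2028.
From August 5, 2028 through August 7, 2028 inclusive is 3 days; tolling adds 3 days: September 1, 2028 + 3 days = September 4, 2028.
September 4, 2028 is a Monday and not a state holiday, so no extension applies.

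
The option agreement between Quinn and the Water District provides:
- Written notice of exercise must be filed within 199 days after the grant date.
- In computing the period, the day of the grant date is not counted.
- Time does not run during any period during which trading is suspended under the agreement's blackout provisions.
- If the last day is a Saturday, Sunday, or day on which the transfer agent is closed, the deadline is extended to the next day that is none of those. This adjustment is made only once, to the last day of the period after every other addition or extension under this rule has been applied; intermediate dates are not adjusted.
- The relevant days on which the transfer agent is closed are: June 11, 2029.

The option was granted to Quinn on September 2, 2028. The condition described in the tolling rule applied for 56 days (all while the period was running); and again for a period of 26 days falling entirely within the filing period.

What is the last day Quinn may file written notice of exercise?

June 12, 2029

199 days after September 2, 2028 is March 20, 2029.
Tolling adds 56 days: March 20, 2029 + 56 days = May 15, 2029.
Tolling adds 26 days: May 15, 2029 + 26 days = June 10, 2029.
June 10, 2029 is Sunday; June 11, 2029 is a listed holiday. The next qualifying day is June 12, 2029.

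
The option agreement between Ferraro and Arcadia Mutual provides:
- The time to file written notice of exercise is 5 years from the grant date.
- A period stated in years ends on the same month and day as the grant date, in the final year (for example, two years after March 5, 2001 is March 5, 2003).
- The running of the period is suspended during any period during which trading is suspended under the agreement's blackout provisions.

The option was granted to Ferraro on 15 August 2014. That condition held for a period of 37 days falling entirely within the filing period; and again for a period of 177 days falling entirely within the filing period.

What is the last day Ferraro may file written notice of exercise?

5 years after 15 August 2014 is August 15, 2019.
Tolling adds 37 days: August 15, 2019 + 37 days = September 21, 2019.
Tolling adds 177 days: September 21, 2019 + 177 days = March 16, 2020.

March 16, 2020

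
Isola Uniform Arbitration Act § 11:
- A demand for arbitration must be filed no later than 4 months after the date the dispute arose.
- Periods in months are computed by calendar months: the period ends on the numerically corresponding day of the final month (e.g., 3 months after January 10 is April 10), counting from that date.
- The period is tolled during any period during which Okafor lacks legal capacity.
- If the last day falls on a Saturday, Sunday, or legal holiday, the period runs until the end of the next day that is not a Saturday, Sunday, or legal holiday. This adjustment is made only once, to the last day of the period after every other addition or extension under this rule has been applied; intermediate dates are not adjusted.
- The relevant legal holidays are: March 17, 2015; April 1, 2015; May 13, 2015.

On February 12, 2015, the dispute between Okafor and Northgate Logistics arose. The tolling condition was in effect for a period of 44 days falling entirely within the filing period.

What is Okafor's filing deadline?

4 months after February 12, 2015 is June 12, 2015.
Tolling adds 44 days: June 12, 2015 + 44 days = July 26, 2015.
July 26, 2015 is Sunday. The next qualifying day is July 27, 2015.

July 27, 2015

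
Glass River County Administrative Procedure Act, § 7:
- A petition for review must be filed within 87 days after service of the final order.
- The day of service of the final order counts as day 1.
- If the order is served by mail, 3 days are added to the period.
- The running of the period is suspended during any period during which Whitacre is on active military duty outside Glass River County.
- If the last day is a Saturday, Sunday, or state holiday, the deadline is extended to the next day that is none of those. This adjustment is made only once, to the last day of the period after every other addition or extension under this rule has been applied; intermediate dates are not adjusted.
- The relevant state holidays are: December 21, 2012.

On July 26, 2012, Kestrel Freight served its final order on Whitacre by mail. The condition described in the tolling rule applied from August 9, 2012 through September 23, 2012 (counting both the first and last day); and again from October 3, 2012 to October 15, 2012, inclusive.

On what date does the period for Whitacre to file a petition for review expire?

Counting July 26, 2012 as day 1, day 87 is October 20, 2012.
Service was by mail, adding 3 days: October 20, 2012 + 3 days = October 23, 2012.
From August 9, 2012 through September 23, 2012 inclusive is 46 days; tolling adds 46 days: October 23, 2012 + 46 days = December 8, 2012.
From October 3, 2012 through October 15, 2012 inclusive is 13 days; tolling adds 13 days: December 8, 2012 + 13 days = December 21, 2012.
December 21, 2012 is a listed holiday; December 22, 2012 is Saturday; December 23, 2012 is Sunday. The next qualifying day is December 24, 2012.

December 24, 2012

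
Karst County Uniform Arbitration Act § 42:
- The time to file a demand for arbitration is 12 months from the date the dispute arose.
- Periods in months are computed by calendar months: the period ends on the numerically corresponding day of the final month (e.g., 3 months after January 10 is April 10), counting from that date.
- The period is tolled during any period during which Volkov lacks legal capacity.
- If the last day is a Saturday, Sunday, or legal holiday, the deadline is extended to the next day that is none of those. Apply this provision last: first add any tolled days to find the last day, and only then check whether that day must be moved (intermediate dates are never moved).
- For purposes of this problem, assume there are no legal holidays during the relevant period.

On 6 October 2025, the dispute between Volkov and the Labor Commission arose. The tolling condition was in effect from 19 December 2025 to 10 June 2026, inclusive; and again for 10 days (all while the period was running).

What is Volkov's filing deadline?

April 8, 2027

12 months after 6 October 2025 is October 6, 2026.
From December 19, 2025 through June 10, 2026 inclusive is 174 days; tolling adds 174 days: October 6, 2026 + 174 days = March 29, 2027.
Tolling adds 10 days: March 29, 2027 + 10 days = April 8, 2027.
April 8, 2027 is a Thursday and not a legal holiday, so no extension applies.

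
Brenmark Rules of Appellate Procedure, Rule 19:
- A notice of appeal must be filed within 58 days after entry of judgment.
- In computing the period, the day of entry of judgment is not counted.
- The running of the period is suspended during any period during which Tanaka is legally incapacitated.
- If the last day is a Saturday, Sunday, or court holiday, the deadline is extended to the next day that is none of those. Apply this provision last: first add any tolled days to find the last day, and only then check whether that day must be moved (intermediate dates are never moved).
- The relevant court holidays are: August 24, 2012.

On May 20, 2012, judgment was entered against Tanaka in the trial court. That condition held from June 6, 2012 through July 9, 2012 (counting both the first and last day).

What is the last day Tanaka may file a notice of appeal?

58 days after May 20, 2012 is July 17, 2012.
From June 6, 2012 through July 9, 2012 inclusive is 34 days; tolling adds 34 days: July 17, 2012 + 34 days = August 20, 2012.
August 20, 2012 is a Monday and not a court holiday, so no extension applies.

August 20, 2012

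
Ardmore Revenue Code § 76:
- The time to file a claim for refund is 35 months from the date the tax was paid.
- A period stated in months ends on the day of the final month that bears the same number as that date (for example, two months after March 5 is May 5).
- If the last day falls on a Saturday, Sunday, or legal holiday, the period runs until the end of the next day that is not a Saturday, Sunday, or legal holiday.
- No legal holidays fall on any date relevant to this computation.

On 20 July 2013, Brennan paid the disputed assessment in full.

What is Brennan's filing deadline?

June 20, 2016

35 months after 20 July 2013 is June 20, 2016.
June 20, 2016 is a Monday and not a legal holiday, so no extension applies.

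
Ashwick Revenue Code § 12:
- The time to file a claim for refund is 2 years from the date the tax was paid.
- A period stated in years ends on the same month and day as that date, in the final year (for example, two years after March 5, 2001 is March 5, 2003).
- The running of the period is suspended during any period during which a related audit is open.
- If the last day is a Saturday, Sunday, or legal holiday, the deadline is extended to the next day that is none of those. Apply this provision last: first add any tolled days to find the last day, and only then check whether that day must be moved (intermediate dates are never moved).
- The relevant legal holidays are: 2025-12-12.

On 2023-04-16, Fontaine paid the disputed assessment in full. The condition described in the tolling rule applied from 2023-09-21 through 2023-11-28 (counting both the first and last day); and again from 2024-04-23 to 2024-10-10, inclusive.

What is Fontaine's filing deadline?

2 years after 2023-04-16 is April 16, 2025.
From September 21, 2023 through November 28, 2023 inclusive is 69 days; tolling adds 69 days: April 16, 2025 + 69 days = June 24, 2025.
From April 23, 2024 through October 10, 2024 inclusive is 171 days; tolling adds 171 days: June 24, 2025 + 171 days = December 12, 2025.
December 12, 2025 is a listed holiday; December 13, 2025 is Saturday; December 14, 2025 is Sunday. The next qualifying day is December 15, 2025.

December 15, 2025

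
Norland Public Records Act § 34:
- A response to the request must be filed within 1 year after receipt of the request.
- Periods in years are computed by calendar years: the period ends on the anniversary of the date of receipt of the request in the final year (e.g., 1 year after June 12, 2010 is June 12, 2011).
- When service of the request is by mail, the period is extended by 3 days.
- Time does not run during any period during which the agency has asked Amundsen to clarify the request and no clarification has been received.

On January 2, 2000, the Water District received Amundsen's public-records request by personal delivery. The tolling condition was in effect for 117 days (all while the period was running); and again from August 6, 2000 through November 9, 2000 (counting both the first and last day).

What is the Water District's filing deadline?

August 3, 2001

1 year after January 2, 2000 is January 2, 2001.
Service was not by mail, so no mail extension applies.
Tolling adds 117 days: January 2, 2001 + 117 days = April 29, 2001.
From August 6, 2000 through November 9, 2000 inclusive is 96 days; tolling adds 96 days: April 29, 2001 + 96 days = August 3, 2001.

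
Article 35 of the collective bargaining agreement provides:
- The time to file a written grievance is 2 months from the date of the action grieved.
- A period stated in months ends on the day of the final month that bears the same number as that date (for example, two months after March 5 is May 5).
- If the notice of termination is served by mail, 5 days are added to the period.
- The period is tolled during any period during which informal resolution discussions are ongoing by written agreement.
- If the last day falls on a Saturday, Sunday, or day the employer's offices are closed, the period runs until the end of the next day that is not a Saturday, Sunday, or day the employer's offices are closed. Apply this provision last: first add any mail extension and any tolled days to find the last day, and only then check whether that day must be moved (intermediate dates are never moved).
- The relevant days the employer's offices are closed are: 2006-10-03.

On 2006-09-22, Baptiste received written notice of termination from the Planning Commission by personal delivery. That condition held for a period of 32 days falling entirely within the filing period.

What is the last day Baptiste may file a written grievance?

2 months after 2006-09-22 is November 22, 2006.
Service was not by mail, so no mail extension applies.
Tolling adds 32 days: November 22, 2006 + 32 days = December 24, 2006.
December 24, 2006 is Sunday. The next qualifying day is December 25, 2006.

December 25, 2006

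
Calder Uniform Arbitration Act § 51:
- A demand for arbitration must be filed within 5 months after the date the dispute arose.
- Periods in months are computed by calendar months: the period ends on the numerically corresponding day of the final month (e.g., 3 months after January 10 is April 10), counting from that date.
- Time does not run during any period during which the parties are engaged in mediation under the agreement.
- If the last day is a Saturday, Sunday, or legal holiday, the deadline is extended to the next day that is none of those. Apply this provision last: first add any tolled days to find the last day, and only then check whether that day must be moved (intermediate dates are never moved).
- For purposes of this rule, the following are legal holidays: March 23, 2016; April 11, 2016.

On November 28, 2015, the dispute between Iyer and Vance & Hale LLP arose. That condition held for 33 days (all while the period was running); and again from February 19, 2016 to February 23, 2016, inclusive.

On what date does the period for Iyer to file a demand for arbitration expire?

5 months after November 28, 2015 is April 28, 2016.
Tolling adds 33 days: April 28, 2016 + 33 days = May 31, 2016.
From February 19, 2016 through February 23, 2016 inclusive is 5 days; tolling adds 5 days: May 31, 2016 + 5 days = June 5, 2016.
June 5, 2016 is Sunday. The next qualifying day is June 6, 2016.

June 6, 2016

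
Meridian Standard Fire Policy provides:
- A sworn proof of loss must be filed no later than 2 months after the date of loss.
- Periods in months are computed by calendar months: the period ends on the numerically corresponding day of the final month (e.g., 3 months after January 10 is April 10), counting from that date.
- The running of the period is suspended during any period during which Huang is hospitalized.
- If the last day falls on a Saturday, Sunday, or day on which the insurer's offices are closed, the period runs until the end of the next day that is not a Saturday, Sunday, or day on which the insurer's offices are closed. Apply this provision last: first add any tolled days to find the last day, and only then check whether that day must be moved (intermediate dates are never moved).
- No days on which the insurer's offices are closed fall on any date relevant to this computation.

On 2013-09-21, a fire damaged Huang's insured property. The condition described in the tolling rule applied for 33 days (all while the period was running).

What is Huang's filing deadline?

2 months after 2013-09-21 is November 21, 2013.
Tolling adds 33 days: November 21, 2013 + 33 days = December 24, 2013.
December 24, 2013 is a Tuesday and not a day on which the insurer's offices are closed, so no extension applies.

December 24, 2013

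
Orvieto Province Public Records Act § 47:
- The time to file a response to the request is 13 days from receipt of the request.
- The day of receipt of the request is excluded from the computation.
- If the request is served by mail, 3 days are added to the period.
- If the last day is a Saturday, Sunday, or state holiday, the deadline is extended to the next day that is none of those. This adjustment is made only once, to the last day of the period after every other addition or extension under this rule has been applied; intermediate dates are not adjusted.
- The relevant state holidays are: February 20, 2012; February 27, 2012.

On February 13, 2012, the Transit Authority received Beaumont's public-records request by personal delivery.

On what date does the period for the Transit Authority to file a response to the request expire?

February 28, 2012

13 days after February 13, 2012 is February 26, 2012.
Service was not by mail, so no mail extension applies.
February 26, 2012 is Sunday; February 27, 2012 is a listed holiday. The next qualifying day is February 28, 2012.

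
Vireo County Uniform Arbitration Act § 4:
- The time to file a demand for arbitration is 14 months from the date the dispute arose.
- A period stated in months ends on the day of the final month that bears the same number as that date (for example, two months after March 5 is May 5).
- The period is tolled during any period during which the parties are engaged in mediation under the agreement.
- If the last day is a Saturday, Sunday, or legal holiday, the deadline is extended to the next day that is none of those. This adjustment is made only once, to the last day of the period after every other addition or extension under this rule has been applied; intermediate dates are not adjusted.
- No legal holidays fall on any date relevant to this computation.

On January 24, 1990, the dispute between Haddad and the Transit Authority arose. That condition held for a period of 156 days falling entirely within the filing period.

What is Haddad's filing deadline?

14 months after January 24, 1990 is March 24, 1991.
Tolling adds 156 days: March 24, 1991 + 156 days = August 27, 1991.
August 27, 1991 is a Tuesday and not a legal holiday, so no extension applies.

August 27, 1991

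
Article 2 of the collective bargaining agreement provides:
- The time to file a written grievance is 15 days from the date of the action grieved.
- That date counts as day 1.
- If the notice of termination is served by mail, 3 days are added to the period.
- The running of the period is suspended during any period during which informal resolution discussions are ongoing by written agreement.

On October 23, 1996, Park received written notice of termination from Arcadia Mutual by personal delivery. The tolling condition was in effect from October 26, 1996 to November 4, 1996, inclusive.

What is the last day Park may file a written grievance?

November 16, 1996

Counting October 23, 1996 as day 1, day 15 is November 6, 1996.
Service was not by mail, so no mail extension applies.
From October 26, 1996 through November 4, 1996 inclusive is 10 days; tolling adds 10 days: November 6, 1996 + 10 days = November 16, 1996.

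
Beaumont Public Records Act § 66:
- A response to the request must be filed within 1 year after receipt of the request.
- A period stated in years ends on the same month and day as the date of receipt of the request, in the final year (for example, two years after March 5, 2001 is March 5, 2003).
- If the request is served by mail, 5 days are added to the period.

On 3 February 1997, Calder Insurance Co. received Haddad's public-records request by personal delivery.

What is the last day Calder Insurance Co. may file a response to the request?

February 3, 1998

1 year after 3 February 1997 is February 3, 1998.
Service was not by mail, so no mail extension applies.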